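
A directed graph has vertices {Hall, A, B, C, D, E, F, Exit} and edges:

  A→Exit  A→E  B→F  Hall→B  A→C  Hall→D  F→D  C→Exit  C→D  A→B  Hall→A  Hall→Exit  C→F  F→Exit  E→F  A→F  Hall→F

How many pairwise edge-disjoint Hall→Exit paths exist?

3

Assign every edge capacity 1; by Menger, the answer equals the max flow.
Path Hall→Exit (+1); total 1.
Path Hall→A→Exit (+1); total 2.
Path Hall→F→Exit (+1); total 3.
No residual Hall→Exit path; max flow = 3.
Certifying cut of size 3: {F→Exit, Hall→A, Hall→Exit}.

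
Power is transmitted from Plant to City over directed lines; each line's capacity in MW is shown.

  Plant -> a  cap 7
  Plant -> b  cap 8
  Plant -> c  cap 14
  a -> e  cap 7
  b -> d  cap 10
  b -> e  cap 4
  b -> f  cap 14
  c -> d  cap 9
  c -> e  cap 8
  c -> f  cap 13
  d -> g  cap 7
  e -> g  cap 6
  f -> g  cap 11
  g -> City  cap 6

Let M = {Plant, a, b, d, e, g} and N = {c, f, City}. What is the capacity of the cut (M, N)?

Edges leaving {Plant, a, b, d, e, g}: Plant→c (14), b→f (14), g→City (6).
Cut capacity = 14 + 14 + 6 = 34.

34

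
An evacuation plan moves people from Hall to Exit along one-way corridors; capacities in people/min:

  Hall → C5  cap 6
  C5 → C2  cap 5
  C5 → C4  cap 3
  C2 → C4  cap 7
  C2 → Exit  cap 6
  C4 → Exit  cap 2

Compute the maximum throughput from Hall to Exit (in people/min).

Augment Hall→C5→C2→Exit: bottleneck 5, flow now 5.
Augment Hall→C5→C4→Exit: bottleneck 1, flow now 6.
No augmenting path remains; maximum flow = 6.
In the residual graph, reachable from Hall: {Hall}.
Min-cut edges: Hall→C5 (6); capacity 6 = 6.
This cut is saturated, so no flow can exceed 6.

6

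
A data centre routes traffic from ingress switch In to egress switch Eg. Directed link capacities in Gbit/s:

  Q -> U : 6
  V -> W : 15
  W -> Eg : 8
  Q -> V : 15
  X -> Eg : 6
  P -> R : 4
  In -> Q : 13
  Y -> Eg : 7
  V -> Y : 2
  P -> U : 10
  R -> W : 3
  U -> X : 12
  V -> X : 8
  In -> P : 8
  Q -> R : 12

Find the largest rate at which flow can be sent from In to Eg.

16

Augment In→P→R→W→Eg: bottleneck 3, flow now 3.
Augment In→P→U→X→Eg: bottleneck 5, flow now 8.
Augment In→Q→U→X→Eg: bottleneck 1, flow now 9.
Augment In→Q→V→W→Eg: bottleneck 5, flow now 14.
Augment In→Q→V→Y→Eg: bottleneck 2, flow now 16.
No augmenting path remains; maximum flow = 16.
In the residual graph, reachable from In: {In, P, Q, R, U, V, W, X}.
Min-cut edges: V→Y (2), W→Eg (8), X→Eg (6); capacity 2 + 8 + 6 = 16.
This cut is saturated, so no flow can exceed 16.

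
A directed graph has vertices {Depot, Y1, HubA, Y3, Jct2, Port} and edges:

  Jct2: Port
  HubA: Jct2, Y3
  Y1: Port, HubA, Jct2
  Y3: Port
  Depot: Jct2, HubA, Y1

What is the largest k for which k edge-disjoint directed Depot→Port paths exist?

3

Assign every edge capacity 1; by Menger, the answer equals the max flow.
Path Depot→Y1→Port (+1); total 1.
Path Depot→Jct2→Port (+1); total 2.
Path Depot→HubA→Y3→Port (+1); total 3.
No residual Depot→Port path; max flow = 3.
Certifying cut of size 3: {Depot→HubA, Depot→Jct2, Depot→Y1}.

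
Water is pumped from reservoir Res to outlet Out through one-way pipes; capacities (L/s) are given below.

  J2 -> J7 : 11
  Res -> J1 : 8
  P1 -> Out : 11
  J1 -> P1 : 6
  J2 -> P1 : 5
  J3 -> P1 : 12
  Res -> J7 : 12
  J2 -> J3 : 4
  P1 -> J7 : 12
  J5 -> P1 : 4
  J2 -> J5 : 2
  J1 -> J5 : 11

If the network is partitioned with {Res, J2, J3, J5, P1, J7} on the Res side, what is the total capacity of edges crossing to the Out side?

19

Edges leaving {Res, J2, J3, J5, P1, J7}: Res→J1 (8), P1→Out (11).
Cut capacity = 8 + 11 = 19.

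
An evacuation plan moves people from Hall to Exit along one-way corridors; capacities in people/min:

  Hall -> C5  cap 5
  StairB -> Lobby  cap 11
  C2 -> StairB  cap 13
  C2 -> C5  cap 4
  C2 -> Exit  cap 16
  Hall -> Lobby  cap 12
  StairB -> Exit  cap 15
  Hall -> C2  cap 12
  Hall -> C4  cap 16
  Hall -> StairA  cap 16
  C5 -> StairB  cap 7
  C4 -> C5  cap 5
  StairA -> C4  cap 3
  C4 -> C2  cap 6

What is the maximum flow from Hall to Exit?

25

Augment Hall→C2→Exit: bottleneck 12, flow now 12.
Augment Hall→C4→C2→Exit: bottleneck 4, flow now 16.
Augment Hall→C5→StairB→Exit: bottleneck 5, flow now 21.
Augment Hall→C4→C5→StairB→Exit: bottleneck 2, flow now 23.
Augment Hall→C4→C2→StairB→Exit: bottleneck 2, flow now 25.
No augmenting path remains; maximum flow = 25.
In the residual graph, reachable from Hall: {Hall, StairA, C4, C5, Lobby}.
Min-cut edges: Hall→C2 (12), C4→C2 (6), C5→StairB (7); capacity 12 + 6 + 7 = 25.
This cut is saturated, so no flow can exceed 25.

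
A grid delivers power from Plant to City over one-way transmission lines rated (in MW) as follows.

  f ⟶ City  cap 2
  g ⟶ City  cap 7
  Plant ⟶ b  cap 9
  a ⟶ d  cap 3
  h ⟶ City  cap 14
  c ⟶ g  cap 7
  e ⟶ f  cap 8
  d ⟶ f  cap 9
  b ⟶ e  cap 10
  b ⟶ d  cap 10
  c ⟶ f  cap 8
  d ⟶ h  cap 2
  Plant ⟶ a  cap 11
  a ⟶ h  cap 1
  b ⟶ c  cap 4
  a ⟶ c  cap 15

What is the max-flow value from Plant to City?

12

Augment Plant→a→h→City: bottleneck 1, flow now 1.
Augment Plant→a→c→f→City: bottleneck 2, flow now 3.
Augment Plant→a→c→g→City: bottleneck 7, flow now 10.
Augment Plant→a→d→h→City: bottleneck 1, flow now 11.
Augment Plant→b→d→h→City: bottleneck 1, flow now 12.
No augmenting path remains; maximum flow = 12.
In the residual graph, reachable from Plant: {Plant, a, b, c, d, e, f}.
Min-cut edges: a→h (1), c→g (7), d→h (2), f→City (2); capacity 1 + 7 + 2 + 2 = 12.
This cut is saturated, so no flow can exceed 12.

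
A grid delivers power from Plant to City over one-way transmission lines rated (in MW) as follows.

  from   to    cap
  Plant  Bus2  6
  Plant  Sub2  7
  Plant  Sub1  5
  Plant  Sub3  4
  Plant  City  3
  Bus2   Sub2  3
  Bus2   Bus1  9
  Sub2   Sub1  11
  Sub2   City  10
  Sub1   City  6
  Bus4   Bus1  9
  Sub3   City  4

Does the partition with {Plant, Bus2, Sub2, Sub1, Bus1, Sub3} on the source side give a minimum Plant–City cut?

No — its capacity is 23, but the minimum cut has capacity 22.

Given cut capacity: 3 + 10 + 6 + 4 = 23.
Augment Plant→City: bottleneck 3, flow now 3.
Augment Plant→Sub2→City: bottleneck 7, flow now 10.
Augment Plant→Sub1→City: bottleneck 5, flow now 15.
Augment Plant→Sub3→City: bottleneck 4, flow now 19.
Augment Plant→Bus2→Sub2→City: bottleneck 3, flow now 22.
No augmenting path remains; maximum flow = 22.
In the residual graph, reachable from Plant: {Plant, Bus2, Bus1}.
Min-cut edges: Plant→Sub2 (7), Plant→Sub1 (5), Plant→Sub3 (4), Plant→City (3), Bus2→Sub2 (3); capacity 7 + 5 + 4 + 3 + 3 = 22.
Cut capacity 23 exceeds the max flow 22, so it is not minimum.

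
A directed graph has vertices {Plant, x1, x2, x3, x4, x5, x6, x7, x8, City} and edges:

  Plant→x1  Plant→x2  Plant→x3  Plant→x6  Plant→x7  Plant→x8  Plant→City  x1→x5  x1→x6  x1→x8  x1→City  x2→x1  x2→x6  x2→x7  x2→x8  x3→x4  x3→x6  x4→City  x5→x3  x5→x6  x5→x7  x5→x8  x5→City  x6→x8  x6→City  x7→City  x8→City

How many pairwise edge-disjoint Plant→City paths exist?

7

Assign every edge capacity 1; by Menger, the answer equals the max flow.
Path Plant→City (+1); total 1.
Path Plant→x1→City (+1); total 2.
Path Plant→x6→City (+1); total 3.
Path Plant→x7→City (+1); total 4.
Path Plant→x8→City (+1); total 5.
Path Plant→x3→x4→City (+1); total 6.
Path Plant→x2→x1→x5→City (+1); total 7.
No residual Plant→City path; max flow = 7.
Certifying cut of size 7: {Plant→City, Plant→x1, Plant→x2, Plant→x3, Plant→x6, Plant→x7, Plant→x8}.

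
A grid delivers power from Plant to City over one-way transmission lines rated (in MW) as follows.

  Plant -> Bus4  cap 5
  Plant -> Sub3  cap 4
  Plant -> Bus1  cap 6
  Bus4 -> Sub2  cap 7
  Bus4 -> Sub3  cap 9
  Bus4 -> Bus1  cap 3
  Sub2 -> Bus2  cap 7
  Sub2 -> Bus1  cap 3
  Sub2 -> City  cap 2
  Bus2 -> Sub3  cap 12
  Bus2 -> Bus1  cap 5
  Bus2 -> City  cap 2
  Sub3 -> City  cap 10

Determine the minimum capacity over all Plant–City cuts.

9

Augment Plant→Sub3→City: bottleneck 4, flow now 4.
Augment Plant→Bus4→Sub2→City: bottleneck 2, flow now 6.
Augment Plant→Bus4→Sub3→City: bottleneck 3, flow now 9.
No augmenting path remains; maximum flow = 9.
By max-flow min-cut, the minimum cut capacity equals the max flow.
In the residual graph, reachable from Plant: {Plant, Bus1}.
Min-cut edges: Plant→Bus4 (5), Plant→Sub3 (4); capacity 5 + 4 = 9.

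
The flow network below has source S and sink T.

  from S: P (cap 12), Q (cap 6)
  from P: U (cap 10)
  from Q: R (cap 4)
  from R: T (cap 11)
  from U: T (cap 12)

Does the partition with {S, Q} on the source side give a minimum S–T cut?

No — its capacity is 16, but the minimum cut has capacity 14.

Given cut capacity: 12 + 4 = 16.
Augment S→P→U→T: bottleneck 10, flow now 10.
Augment S→Q→R→T: bottleneck 4, flow now 14.
No augmenting path remains; maximum flow = 14.
In the residual graph, reachable from S: {S, P, Q}.
Min-cut edges: P→U (10), Q→R (4); capacity 10 + 4 = 14.
Cut capacity 16 exceeds the max flow 14, so it is not minimum.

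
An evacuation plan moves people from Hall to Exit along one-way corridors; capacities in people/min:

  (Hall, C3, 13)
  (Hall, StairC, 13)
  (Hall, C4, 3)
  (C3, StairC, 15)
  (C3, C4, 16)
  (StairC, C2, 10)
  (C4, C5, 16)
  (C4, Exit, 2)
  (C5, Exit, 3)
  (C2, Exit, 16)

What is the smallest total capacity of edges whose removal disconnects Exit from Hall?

Augment Hall→C4→Exit: bottleneck 2, flow now 2.
Augment Hall→StairC→C2→Exit: bottleneck 10, flow now 12.
Augment Hall→C4→C5→Exit: bottleneck 1, flow now 13.
Augment Hall→C3→C4→C5→Exit: bottleneck 2, flow now 15.
No augmenting path remains; maximum flow = 15.
By max-flow min-cut, the minimum cut capacity equals the max flow.
In the residual graph, reachable from Hall: {Hall, C3, StairC, C4, C5}.
Min-cut edges: StairC→C2 (10), C4→Exit (2), C5→Exit (3); capacity 10 + 2 + 3 = 15.

15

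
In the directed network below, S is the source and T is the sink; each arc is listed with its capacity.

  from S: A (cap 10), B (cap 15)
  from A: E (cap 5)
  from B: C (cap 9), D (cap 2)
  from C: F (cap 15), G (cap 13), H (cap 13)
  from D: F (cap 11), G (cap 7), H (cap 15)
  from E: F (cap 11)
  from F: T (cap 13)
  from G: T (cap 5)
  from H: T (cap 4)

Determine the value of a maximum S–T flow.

16

Augment S→A→E→F→T: bottleneck 5, flow now 5.
Augment S→B→C→F→T: bottleneck 8, flow now 13.
Augment S→B→C→G→T: bottleneck 1, flow now 14.
Augment S→B→D→G→T: bottleneck 2, flow now 16.
No augmenting path remains; maximum flow = 16.
In the residual graph, reachable from S: {S, A, B}.
Min-cut edges: A→E (5), B→C (9), B→D (2); capacity 5 + 9 + 2 = 16.
This cut is saturated, so no flow can exceed 16.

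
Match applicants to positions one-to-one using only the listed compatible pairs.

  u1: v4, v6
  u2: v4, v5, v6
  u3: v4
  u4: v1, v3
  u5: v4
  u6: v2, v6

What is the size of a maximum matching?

5

Unit-capacity flow: source→left, listed edges, right→sink; max matching = max flow.
Augmenting path u1→v4 (+1); matched 1.
Augmenting path u2→v5 (+1); matched 2.
Augmenting path u4→v1 (+1); matched 3.
Augmenting path u6→v2 (+1); matched 4.
Augmenting path u3→v4→u1→v6 (+1); matched 5.
No augmenting path remains; maximum matching = 5.
König certificate: {u1, u2, u4, u6, v4} is a vertex cover of size 5 (every listed pair touches it), so no matching can be larger.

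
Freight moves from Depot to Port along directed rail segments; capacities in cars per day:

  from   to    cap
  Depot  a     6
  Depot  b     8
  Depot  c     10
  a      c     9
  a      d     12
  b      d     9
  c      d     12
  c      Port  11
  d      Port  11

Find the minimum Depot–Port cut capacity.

22

Augment Depot→c→Port: bottleneck 10, flow now 10.
Augment Depot→a→c→Port: bottleneck 1, flow now 11.
Augment Depot→a→d→Port: bottleneck 5, flow now 16.
Augment Depot→b→d→Port: bottleneck 6, flow now 22.
No augmenting path remains; maximum flow = 22.
By max-flow min-cut, the minimum cut capacity equals the max flow.
In the residual graph, reachable from Depot: {Depot, a, b, c, d}.
Min-cut edges: c→Port (11), d→Port (11); capacity 11 + 11 = 22.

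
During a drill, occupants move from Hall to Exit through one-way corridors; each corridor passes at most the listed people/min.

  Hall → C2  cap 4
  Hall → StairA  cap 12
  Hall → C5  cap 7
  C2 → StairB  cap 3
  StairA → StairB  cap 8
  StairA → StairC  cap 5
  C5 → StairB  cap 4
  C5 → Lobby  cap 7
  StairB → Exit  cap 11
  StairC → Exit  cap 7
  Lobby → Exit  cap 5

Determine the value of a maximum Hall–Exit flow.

21

Augment Hall→C2→StairB→Exit: bottleneck 3, flow now 3.
Augment Hall→StairA→StairB→Exit: bottleneck 8, flow now 11.
Augment Hall→StairA→StairC→Exit: bottleneck 4, flow now 15.
Augment Hall→C5→Lobby→Exit: bottleneck 5, flow now 20.
Augment Hall→C5→StairB→StairA→StairC→Exit: bottleneck 1, flow now 21. (uses reverse residual edge)
No augmenting path remains; maximum flow = 21.
In the residual graph, reachable from Hall: {Hall, C2, StairA, C5, StairB, Lobby}.
Min-cut edges: StairA→StairC (5), StairB→Exit (11), Lobby→Exit (5); capacity 5 + 11 + 5 = 21.
This cut is saturated, so no flow can exceed 21.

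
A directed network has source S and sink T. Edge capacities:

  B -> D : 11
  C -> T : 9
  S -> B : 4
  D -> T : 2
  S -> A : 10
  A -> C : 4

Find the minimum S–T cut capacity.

6

Augment S→A→C→T: bottleneck 4, flow now 4.
Augment S→B→D→T: bottleneck 2, flow now 6.
No augmenting path remains; maximum flow = 6.
By max-flow min-cut, the minimum cut capacity equals the max flow.
In the residual graph, reachable from S: {S, A, B, D}.
Min-cut edges: A→C (4), D→T (2); capacity 4 + 2 = 6.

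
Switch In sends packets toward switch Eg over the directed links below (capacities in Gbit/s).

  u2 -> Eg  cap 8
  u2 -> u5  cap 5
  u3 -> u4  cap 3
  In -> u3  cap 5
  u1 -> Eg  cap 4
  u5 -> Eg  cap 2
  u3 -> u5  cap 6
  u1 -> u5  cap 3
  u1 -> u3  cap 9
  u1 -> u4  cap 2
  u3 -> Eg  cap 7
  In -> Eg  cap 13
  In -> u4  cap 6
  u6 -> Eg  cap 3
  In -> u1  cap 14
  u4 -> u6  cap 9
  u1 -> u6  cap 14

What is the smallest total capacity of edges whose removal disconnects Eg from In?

Augment In→Eg: bottleneck 13, flow now 13.
Augment In→u1→Eg: bottleneck 4, flow now 17.
Augment In→u3→Eg: bottleneck 5, flow now 22.
Augment In→u1→u3→Eg: bottleneck 2, flow now 24.
Augment In→u1→u5→Eg: bottleneck 2, flow now 26.
Augment In→u1→u6→Eg: bottleneck 3, flow now 29.
No augmenting path remains; maximum flow = 29.
By max-flow min-cut, the minimum cut capacity equals the max flow.
In the residual graph, reachable from In: {In, u1, u3, u4, u5, u6}.
Min-cut edges: In→Eg (13), u1→Eg (4), u3→Eg (7), u5→Eg (2), u6→Eg (3); capacity 13 + 4 + 7 + 2 + 3 = 29.

29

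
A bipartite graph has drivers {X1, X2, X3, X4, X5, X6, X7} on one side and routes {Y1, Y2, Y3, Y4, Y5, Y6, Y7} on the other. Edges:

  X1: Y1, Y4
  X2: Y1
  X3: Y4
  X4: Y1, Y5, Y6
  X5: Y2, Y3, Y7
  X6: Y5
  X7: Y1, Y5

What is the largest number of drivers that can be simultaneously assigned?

Unit-capacity flow: source→left, listed edges, right→sink; max matching = max flow.
Augmenting path X1→Y1 (+1); matched 1.
Augmenting path X3→Y4 (+1); matched 2.
Augmenting path X4→Y5 (+1); matched 3.
Augmenting path X5→Y2 (+1); matched 4.
Augmenting path X6→Y5→X4→Y6 (+1); matched 5.
No augmenting path remains; maximum matching = 5.
König certificate: {X4, X5, Y1, Y4, Y5} is a vertex cover of size 5 (every listed pair touches it), so no matching can be larger.

5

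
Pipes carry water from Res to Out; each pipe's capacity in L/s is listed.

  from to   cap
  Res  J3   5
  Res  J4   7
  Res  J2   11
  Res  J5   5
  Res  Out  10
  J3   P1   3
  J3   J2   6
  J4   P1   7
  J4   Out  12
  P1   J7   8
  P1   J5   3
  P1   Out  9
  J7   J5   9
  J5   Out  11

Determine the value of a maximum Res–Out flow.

Augment Res→Out: bottleneck 10, flow now 10.
Augment Res→J4→Out: bottleneck 7, flow now 17.
Augment Res→J5→Out: bottleneck 5, flow now 22.
Augment Res→J3→P1→Out: bottleneck 3, flow now 25.
No augmenting path remains; maximum flow = 25.
In the residual graph, reachable from Res: {Res, J3, J2}.
Min-cut edges: Res→J4 (7), Res→J5 (5), Res→Out (10), J3→P1 (3); capacity 7 + 5 + 10 + 3 = 25.
This cut is saturated, so no flow can exceed 25.

25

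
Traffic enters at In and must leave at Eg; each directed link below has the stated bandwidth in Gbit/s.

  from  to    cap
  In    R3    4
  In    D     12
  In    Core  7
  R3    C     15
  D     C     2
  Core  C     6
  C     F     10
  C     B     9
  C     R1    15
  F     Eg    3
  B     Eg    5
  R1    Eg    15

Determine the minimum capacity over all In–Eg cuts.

12

Augment In→R3→C→F→Eg: bottleneck 3, flow now 3.
Augment In→R3→C→B→Eg: bottleneck 1, flow now 4.
Augment In→D→C→B→Eg: bottleneck 2, flow now 6.
Augment In→Core→C→B→Eg: bottleneck 2, flow now 8.
Augment In→Core→C→R1→Eg: bottleneck 4, flow now 12.
No augmenting path remains; maximum flow = 12.
By max-flow min-cut, the minimum cut capacity equals the max flow.
In the residual graph, reachable from In: {In, D, Core}.
Min-cut edges: In→R3 (4), D→C (2), Core→C (6); capacity 4 + 2 + 6 = 12.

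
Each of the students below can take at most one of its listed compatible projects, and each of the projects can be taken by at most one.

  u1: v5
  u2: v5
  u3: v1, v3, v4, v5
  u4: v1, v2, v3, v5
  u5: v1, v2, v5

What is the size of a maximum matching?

Unit-capacity flow: source→left, listed edges, right→sink; max matching = max flow.
Augmenting path u1→v5 (+1); matched 1.
Augmenting path u3→v1 (+1); matched 2.
Augmenting path u4→v2 (+1); matched 3.
Augmenting path u5→v1→u3→v3 (+1); matched 4.
No augmenting path remains; maximum matching = 4.
König certificate: {u3, u4, u5, v5} is a vertex cover of size 4 (every listed pair touches it), so no matching can be larger.

4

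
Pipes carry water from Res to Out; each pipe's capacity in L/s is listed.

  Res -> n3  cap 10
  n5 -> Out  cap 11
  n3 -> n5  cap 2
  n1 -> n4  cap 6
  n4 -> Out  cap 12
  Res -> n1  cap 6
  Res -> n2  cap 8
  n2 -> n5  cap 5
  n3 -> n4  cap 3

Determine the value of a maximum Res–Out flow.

16

Augment Res→n1→n4→Out: bottleneck 6, flow now 6.
Augment Res→n2→n5→Out: bottleneck 5, flow now 11.
Augment Res→n3→n4→Out: bottleneck 3, flow now 14.
Augment Res→n3→n5→Out: bottleneck 2, flow now 16.
No augmenting path remains; maximum flow = 16.
In the residual graph, reachable from Res: {Res, n2, n3}.
Min-cut edges: Res→n1 (6), n2→n5 (5), n3→n4 (3), n3→n5 (2); capacity 6 + 5 + 3 + 2 = 16.
This cut is saturated, so no flow can exceed 16.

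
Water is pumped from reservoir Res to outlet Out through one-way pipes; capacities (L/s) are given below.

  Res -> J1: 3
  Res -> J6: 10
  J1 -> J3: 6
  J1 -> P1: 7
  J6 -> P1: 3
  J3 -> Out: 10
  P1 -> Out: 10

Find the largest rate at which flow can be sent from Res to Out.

6

Augment Res→J1→J3→Out: bottleneck 3, flow now 3.
Augment Res→J6→P1→Out: bottleneck 3, flow now 6.
No augmenting path remains; maximum flow = 6.
In the residual graph, reachable from Res: {Res, J6}.
Min-cut edges: Res→J1 (3), J6→P1 (3); capacity 3 + 3 = 6.
This cut is saturated, so no flow can exceed 6.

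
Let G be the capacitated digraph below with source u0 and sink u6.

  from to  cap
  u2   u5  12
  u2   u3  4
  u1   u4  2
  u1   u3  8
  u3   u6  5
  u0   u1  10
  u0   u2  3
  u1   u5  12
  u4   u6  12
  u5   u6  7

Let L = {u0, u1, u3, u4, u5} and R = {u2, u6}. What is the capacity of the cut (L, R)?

27

Edges leaving {u0, u1, u3, u4, u5}: u0→u2 (3), u3→u6 (5), u4→u6 (12), u5→u6 (7).
Cut capacity = 3 + 5 + 12 + 7 = 27.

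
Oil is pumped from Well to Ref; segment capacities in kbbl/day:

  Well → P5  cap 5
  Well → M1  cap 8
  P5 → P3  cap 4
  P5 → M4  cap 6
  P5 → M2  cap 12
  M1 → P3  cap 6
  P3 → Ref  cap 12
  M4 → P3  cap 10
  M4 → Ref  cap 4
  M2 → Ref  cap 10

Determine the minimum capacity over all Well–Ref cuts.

11

Augment Well→P5→P3→Ref: bottleneck 4, flow now 4.
Augment Well→P5→M4→Ref: bottleneck 1, flow now 5.
Augment Well→M1→P3→Ref: bottleneck 6, flow now 11.
No augmenting path remains; maximum flow = 11.
By max-flow min-cut, the minimum cut capacity equals the max flow.
In the residual graph, reachable from Well: {Well, M1}.
Min-cut edges: Well→P5 (5), M1→P3 (6); capacity 5 + 6 = 11.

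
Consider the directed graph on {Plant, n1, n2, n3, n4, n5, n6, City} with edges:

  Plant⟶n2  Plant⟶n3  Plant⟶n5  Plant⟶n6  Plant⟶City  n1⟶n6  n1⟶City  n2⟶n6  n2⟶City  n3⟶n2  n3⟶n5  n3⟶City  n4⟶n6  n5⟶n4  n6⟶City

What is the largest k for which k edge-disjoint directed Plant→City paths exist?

Assign every edge capacity 1; by Menger, the answer equals the max flow.
Path Plant→City (+1); total 1.
Path Plant→n2→City (+1); total 2.
Path Plant→n3→City (+1); total 3.
Path Plant→n6→City (+1); total 4.
No residual Plant→City path; max flow = 4.
Certifying cut of size 4: {Plant→City, Plant→n2, Plant→n3, n6→City}.

4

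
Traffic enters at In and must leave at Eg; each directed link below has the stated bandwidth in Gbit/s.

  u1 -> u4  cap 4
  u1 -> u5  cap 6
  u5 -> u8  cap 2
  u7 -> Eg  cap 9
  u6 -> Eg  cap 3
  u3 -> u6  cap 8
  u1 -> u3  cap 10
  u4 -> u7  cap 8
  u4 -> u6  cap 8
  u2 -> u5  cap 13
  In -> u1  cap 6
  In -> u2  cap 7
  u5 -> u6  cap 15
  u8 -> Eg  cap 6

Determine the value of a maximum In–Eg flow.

Augment In→u1→u3→u6→Eg: bottleneck 3, flow now 3.
Augment In→u1→u4→u7→Eg: bottleneck 3, flow now 6.
Augment In→u2→u5→u8→Eg: bottleneck 2, flow now 8.
Augment In→u2→u5→u6→u3→u1→u4→u7→Eg: bottleneck 1, flow now 9. (uses reverse residual edge)
No augmenting path remains; maximum flow = 9.
In the residual graph, reachable from In: {In, u1, u2, u3, u5, u6}.
Min-cut edges: u1→u4 (4), u5→u8 (2), u6→Eg (3); capacity 4 + 2 + 3 = 9.
This cut is saturated, so no flow can exceed 9.

9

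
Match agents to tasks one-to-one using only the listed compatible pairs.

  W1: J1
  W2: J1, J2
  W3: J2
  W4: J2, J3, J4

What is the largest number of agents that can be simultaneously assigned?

3

Unit-capacity flow: source→left, listed edges, right→sink; max matching = max flow.
Augmenting path W1→J1 (+1); matched 1.
Augmenting path W2→J2 (+1); matched 2.
Augmenting path W4→J3 (+1); matched 3.
No augmenting path remains; maximum matching = 3.
König certificate: {W4, J1, J2} is a vertex cover of size 3 (every listed pair touches it), so no matching can be larger.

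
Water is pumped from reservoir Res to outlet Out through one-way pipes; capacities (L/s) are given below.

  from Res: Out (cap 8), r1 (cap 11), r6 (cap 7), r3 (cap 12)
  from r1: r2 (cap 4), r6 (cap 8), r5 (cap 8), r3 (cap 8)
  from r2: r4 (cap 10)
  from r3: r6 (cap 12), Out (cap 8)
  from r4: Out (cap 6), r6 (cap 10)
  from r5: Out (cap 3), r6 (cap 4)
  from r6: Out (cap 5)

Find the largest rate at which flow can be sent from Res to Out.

Augment Res→Out: bottleneck 8, flow now 8.
Augment Res→r3→Out: bottleneck 8, flow now 16.
Augment Res→r6→Out: bottleneck 5, flow now 21.
Augment Res→r1→r5→Out: bottleneck 3, flow now 24.
Augment Res→r1→r2→r4→Out: bottleneck 4, flow now 28.
No augmenting path remains; maximum flow = 28.
In the residual graph, reachable from Res: {Res, r1, r3, r5, r6}.
Min-cut edges: Res→Out (8), r1→r2 (4), r3→Out (8), r5→Out (3), r6→Out (5); capacity 8 + 4 + 8 + 3 + 5 = 28.
This cut is saturated, so no flow can exceed 28.

28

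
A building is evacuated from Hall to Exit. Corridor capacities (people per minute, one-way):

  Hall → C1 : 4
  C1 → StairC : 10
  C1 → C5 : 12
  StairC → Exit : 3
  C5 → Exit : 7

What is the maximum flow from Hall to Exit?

4

Augment Hall→C1→StairC→Exit: bottleneck 3, flow now 3.
Augment Hall→C1→C5→Exit: bottleneck 1, flow now 4.
No augmenting path remains; maximum flow = 4.
In the residual graph, reachable from Hall: {Hall}.
Min-cut edges: Hall→C1 (4); capacity 4 = 4.
This cut is saturated, so no flow can exceed 4.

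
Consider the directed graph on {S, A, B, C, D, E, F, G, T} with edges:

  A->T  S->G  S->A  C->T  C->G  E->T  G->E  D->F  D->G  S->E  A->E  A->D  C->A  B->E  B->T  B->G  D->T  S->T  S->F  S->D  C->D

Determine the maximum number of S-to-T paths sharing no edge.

4

Assign every edge capacity 1; by Menger, the answer equals the max flow.
Path S→T (+1); total 1.
Path S→A→T (+1); total 2.
Path S→D→T (+1); total 3.
Path S→E→T (+1); total 4.
No residual S→T path; max flow = 4.
Certifying cut of size 4: {E→T, S→A, S→D, S→T}.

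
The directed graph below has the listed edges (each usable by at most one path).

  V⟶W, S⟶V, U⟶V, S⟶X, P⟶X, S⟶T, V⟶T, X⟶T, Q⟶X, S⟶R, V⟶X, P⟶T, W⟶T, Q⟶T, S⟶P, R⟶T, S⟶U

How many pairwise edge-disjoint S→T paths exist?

6

Assign every edge capacity 1; by Menger, the answer equals the max flow.
Path S→T (+1); total 1.
Path S→P→T (+1); total 2.
Path S→R→T (+1); total 3.
Path S→V→T (+1); total 4.
Path S→X→T (+1); total 5.
Path S→U→V→W→T (+1); total 6.
No residual S→T path; max flow = 6.
Certifying cut of size 6: {S→P, S→R, S→T, S→U, S→V, S→X}.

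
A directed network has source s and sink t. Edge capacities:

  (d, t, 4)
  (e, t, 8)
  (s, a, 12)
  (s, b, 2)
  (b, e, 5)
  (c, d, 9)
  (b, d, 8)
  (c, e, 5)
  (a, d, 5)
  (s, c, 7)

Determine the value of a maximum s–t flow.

Augment s→a→d→t: bottleneck 4, flow now 4.
Augment s→b→e→t: bottleneck 2, flow now 6.
Augment s→c→e→t: bottleneck 5, flow now 11.
No augmenting path remains; maximum flow = 11.
In the residual graph, reachable from s: {s, a, c, d}.
Min-cut edges: s→b (2), c→e (5), d→t (4); capacity 2 + 5 + 4 = 11.
This cut is saturated, so no flow can exceed 11.

11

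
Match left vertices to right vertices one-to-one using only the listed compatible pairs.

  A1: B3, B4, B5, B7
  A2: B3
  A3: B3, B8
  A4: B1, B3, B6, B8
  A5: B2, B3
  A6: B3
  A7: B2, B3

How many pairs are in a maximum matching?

5

Unit-capacity flow: source→left, listed edges, right→sink; max matching = max flow.
Augmenting path A1→B3 (+1); matched 1.
Augmenting path A3→B8 (+1); matched 2.
Augmenting path A4→B1 (+1); matched 3.
Augmenting path A5→B2 (+1); matched 4.
Augmenting path A2→B3→A1→B4 (+1); matched 5.
No augmenting path remains; maximum matching = 5.
König certificate: {A1, A3, A4, B2, B3} is a vertex cover of size 5 (every listed pair touches it), so no matching can be larger.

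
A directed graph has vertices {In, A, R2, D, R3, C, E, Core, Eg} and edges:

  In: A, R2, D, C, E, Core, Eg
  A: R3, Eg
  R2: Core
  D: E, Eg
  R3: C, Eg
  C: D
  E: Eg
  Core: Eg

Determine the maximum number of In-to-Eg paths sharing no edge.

Assign every edge capacity 1; by Menger, the answer equals the max flow.
Path In→Eg (+1); total 1.
Path In→A→Eg (+1); total 2.
Path In→D→Eg (+1); total 3.
Path In→E→Eg (+1); total 4.
Path In→Core→Eg (+1); total 5.
No residual In→Eg path; max flow = 5.
Certifying cut of size 5: {Core→Eg, D→Eg, E→Eg, In→A, In→Eg}.

5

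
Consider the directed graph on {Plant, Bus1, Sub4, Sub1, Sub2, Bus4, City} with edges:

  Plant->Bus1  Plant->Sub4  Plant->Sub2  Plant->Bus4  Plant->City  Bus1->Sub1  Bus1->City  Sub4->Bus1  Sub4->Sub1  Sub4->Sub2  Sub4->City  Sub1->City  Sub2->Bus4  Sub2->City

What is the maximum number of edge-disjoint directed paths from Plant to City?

Assign every edge capacity 1; by Menger, the answer equals the max flow.
Path Plant→City (+1); total 1.
Path Plant→Bus1→City (+1); total 2.
Path Plant→Sub4→City (+1); total 3.
Path Plant→Sub2→City (+1); total 4.
No residual Plant→City path; max flow = 4.
Certifying cut of size 4: {Plant→Bus1, Plant→City, Plant→Sub2, Plant→Sub4}.

4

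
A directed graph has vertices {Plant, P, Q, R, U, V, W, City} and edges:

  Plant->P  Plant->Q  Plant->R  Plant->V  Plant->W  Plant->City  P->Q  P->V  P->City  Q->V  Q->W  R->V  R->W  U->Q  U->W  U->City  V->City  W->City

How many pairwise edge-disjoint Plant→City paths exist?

4

Assign every edge capacity 1; by Menger, the answer equals the max flow.
Path Plant→City (+1); total 1.
Path Plant→P→City (+1); total 2.
Path Plant→V→City (+1); total 3.
Path Plant→W→City (+1); total 4.
No residual Plant→City path; max flow = 4.
Certifying cut of size 4: {Plant→City, Plant→P, V→City, W→City}.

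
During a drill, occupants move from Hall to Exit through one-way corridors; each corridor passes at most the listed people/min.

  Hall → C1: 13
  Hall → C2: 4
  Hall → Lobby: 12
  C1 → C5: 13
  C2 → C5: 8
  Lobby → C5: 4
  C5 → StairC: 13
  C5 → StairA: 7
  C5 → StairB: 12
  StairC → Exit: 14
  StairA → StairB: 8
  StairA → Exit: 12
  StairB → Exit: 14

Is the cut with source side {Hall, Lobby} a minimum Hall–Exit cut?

Given cut capacity: 13 + 4 + 4 = 21.
Augment Hall→C1→C5→StairC→Exit: bottleneck 13, flow now 13.
Augment Hall→C2→C5→StairA→Exit: bottleneck 4, flow now 17.
Augment Hall→Lobby→C5→StairA→Exit: bottleneck 3, flow now 20.
Augment Hall→Lobby→C5→StairB→Exit: bottleneck 1, flow now 21.
No augmenting path remains; maximum flow = 21.
Cut capacity 21 equals the max flow, so it is a minimum cut.

Yes — it is a minimum cut (capacity 21).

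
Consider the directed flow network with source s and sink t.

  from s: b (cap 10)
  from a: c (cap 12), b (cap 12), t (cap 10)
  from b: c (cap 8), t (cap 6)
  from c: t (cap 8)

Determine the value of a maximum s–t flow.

10

Augment s→b→t: bottleneck 6, flow now 6.
Augment s→b→c→t: bottleneck 4, flow now 10.
No augmenting path remains; maximum flow = 10.
In the residual graph, reachable from s: {s}.
Min-cut edges: s→b (10); capacity 10 = 10.
This cut is saturated, so no flow can exceed 10.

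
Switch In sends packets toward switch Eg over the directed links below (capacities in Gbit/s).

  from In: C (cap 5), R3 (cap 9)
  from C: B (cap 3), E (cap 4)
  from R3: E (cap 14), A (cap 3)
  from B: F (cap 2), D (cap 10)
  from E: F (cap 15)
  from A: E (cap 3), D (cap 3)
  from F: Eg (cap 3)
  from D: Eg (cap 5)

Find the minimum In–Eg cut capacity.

8

Augment In→C→B→F→Eg: bottleneck 2, flow now 2.
Augment In→C→B→D→Eg: bottleneck 1, flow now 3.
Augment In→C→E→F→Eg: bottleneck 1, flow now 4.
Augment In→R3→A→D→Eg: bottleneck 3, flow now 7.
Augment In→C→E→F→B→D→Eg: bottleneck 1, flow now 8. (uses reverse residual edge)
No augmenting path remains; maximum flow = 8.
By max-flow min-cut, the minimum cut capacity equals the max flow.
In the residual graph, reachable from In: {In, C, R3, B, E, A, F, D}.
Min-cut edges: F→Eg (3), D→Eg (5); capacity 3 + 5 = 8.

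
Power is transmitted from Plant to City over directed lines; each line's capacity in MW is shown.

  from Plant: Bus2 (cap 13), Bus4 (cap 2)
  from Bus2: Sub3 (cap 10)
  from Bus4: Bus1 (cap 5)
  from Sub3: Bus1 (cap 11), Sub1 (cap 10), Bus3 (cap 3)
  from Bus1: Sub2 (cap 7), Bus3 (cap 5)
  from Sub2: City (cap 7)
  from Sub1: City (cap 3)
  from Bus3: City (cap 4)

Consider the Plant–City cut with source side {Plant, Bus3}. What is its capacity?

19

Edges leaving {Plant, Bus3}: Plant→Bus2 (13), Plant→Bus4 (2), Bus3→City (4).
Cut capacity = 13 + 2 + 4 = 19.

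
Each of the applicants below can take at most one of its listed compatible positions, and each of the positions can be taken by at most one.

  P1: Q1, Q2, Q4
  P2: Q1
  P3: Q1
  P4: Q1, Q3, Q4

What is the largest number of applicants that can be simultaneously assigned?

Unit-capacity flow: source→left, listed edges, right→sink; max matching = max flow.
Augmenting path P1→Q1 (+1); matched 1.
Augmenting path P4→Q3 (+1); matched 2.
Augmenting path P2→Q1→P1→Q2 (+1); matched 3.
No augmenting path remains; maximum matching = 3.
König certificate: {P1, P4, Q1} is a vertex cover of size 3 (every listed pair touches it), so no matching can be larger.

3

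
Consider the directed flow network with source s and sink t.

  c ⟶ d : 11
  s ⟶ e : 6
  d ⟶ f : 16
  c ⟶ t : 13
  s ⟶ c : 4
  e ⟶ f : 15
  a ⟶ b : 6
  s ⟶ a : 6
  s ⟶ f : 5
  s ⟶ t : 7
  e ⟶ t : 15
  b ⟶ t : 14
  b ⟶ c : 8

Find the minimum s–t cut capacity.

Augment s→t: bottleneck 7, flow now 7.
Augment s→c→t: bottleneck 4, flow now 11.
Augment s→e→t: bottleneck 6, flow now 17.
Augment s→a→b→t: bottleneck 6, flow now 23.
No augmenting path remains; maximum flow = 23.
By max-flow min-cut, the minimum cut capacity equals the max flow.
In the residual graph, reachable from s: {s, f}.
Min-cut edges: s→a (6), s→c (4), s→e (6), s→t (7); capacity 6 + 4 + 6 + 7 = 23.

23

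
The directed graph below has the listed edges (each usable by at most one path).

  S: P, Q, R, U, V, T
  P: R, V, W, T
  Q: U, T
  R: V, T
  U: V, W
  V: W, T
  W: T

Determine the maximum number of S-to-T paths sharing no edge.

Assign every edge capacity 1; by Menger, the answer equals the max flow.
Path S→T (+1); total 1.
Path S→P→T (+1); total 2.
Path S→Q→T (+1); total 3.
Path S→R→T (+1); total 4.
Path S→V→T (+1); total 5.
Path S→U→W→T (+1); total 6.
No residual S→T path; max flow = 6.
Certifying cut of size 6: {S→P, S→Q, S→R, S→T, S→U, S→V}.

6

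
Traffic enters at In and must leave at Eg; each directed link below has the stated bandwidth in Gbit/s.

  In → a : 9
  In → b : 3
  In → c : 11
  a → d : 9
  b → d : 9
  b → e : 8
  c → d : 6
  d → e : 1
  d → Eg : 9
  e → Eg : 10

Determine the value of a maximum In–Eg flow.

13

Augment In→a→d→Eg: bottleneck 9, flow now 9.
Augment In→b→e→Eg: bottleneck 3, flow now 12.
Augment In→c→d→e→Eg: bottleneck 1, flow now 13.
No augmenting path remains; maximum flow = 13.
In the residual graph, reachable from In: {In, a, c, d}.
Min-cut edges: In→b (3), d→e (1), d→Eg (9); capacity 3 + 1 + 9 = 13.
This cut is saturated, so no flow can exceed 13.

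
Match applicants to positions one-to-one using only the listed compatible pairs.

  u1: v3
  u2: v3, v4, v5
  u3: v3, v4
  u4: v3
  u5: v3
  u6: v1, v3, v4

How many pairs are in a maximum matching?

4

Unit-capacity flow: source→left, listed edges, right→sink; max matching = max flow.
Augmenting path u1→v3 (+1); matched 1.
Augmenting path u2→v4 (+1); matched 2.
Augmenting path u6→v1 (+1); matched 3.
Augmenting path u3→v4→u2→v5 (+1); matched 4.
No augmenting path remains; maximum matching = 4.
König certificate: {u2, u3, u6, v3} is a vertex cover of size 4 (every listed pair touches it), so no matching can be larger.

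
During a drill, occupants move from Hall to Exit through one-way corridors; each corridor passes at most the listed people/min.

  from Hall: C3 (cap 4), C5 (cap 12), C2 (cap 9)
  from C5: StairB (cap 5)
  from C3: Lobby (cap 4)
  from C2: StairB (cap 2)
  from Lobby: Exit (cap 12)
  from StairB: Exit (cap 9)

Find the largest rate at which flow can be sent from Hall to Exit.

11

Augment Hall→C5→StairB→Exit: bottleneck 5, flow now 5.
Augment Hall→C3→Lobby→Exit: bottleneck 4, flow now 9.
Augment Hall→C2→StairB→Exit: bottleneck 2, flow now 11.
No augmenting path remains; maximum flow = 11.
In the residual graph, reachable from Hall: {Hall, C5, C2}.
Min-cut edges: Hall→C3 (4), C5→StairB (5), C2→StairB (2); capacity 4 + 5 + 2 = 11.
This cut is saturated, so no flow can exceed 11.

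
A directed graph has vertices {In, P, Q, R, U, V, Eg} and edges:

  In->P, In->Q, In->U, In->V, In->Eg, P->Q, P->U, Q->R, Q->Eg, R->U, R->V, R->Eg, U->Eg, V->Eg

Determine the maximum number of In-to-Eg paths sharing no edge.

Assign every edge capacity 1; by Menger, the answer equals the max flow.
Path In→Eg (+1); total 1.
Path In→Q→Eg (+1); total 2.
Path In→U→Eg (+1); total 3.
Path In→V→Eg (+1); total 4.
Path In→P→Q→R→Eg (+1); total 5.
No residual In→Eg path; max flow = 5.
Certifying cut of size 5: {In→Eg, In→P, In→Q, In→U, In→V}.

5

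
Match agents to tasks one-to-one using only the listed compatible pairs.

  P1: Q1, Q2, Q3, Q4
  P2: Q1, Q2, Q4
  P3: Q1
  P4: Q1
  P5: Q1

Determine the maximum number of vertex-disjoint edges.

Unit-capacity flow: source→left, listed edges, right→sink; max matching = max flow.
Augmenting path P1→Q1 (+1); matched 1.
Augmenting path P2→Q2 (+1); matched 2.
Augmenting path P3→Q1→P1→Q3 (+1); matched 3.
No augmenting path remains; maximum matching = 3.
König certificate: {P1, P2, Q1} is a vertex cover of size 3 (every listed pair touches it), so no matching can be larger.

3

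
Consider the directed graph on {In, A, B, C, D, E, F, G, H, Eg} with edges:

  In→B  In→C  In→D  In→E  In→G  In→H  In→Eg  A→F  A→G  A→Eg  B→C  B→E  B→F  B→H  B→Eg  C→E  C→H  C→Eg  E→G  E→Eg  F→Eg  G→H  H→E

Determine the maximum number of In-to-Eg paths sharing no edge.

Assign every edge capacity 1; by Menger, the answer equals the max flow.
Path In→Eg (+1); total 1.
Path In→B→Eg (+1); total 2.
Path In→C→Eg (+1); total 3.
Path In→E→Eg (+1); total 4.
No residual In→Eg path; max flow = 4.
Certifying cut of size 4: {E→Eg, In→B, In→C, In→Eg}.

4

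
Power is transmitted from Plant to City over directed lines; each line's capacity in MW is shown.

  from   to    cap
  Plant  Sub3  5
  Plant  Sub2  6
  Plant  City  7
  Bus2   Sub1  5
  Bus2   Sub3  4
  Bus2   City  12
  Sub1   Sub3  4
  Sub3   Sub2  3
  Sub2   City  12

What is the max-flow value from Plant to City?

Augment Plant→City: bottleneck 7, flow now 7.
Augment Plant→Sub2→City: bottleneck 6, flow now 13.
Augment Plant→Sub3→Sub2→City: bottleneck 3, flow now 16.
No augmenting path remains; maximum flow = 16.
In the residual graph, reachable from Plant: {Plant, Sub3}.
Min-cut edges: Plant→Sub2 (6), Plant→City (7), Sub3→Sub2 (3); capacity 6 + 7 + 3 = 16.
This cut is saturated, so no flow can exceed 16.

16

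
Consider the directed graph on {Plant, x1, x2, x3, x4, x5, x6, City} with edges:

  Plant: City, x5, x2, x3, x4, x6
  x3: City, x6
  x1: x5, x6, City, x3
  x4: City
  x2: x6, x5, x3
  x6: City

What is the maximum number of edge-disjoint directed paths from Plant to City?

4

Assign every edge capacity 1; by Menger, the answer equals the max flow.
Path Plant→City (+1); total 1.
Path Plant→x3→City (+1); total 2.
Path Plant→x4→City (+1); total 3.
Path Plant→x6→City (+1); total 4.
No residual Plant→City path; max flow = 4.
Certifying cut of size 4: {Plant→City, Plant→x4, x3→City, x6→City}.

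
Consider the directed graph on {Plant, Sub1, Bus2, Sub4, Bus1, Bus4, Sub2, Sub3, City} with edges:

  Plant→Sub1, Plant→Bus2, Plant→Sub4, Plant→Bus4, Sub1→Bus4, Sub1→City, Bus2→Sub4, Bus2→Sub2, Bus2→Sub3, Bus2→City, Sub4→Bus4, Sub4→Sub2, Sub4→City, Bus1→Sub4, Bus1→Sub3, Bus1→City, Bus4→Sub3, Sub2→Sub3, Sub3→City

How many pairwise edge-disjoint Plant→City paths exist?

4

Assign every edge capacity 1; by Menger, the answer equals the max flow.
Path Plant→Sub1→City (+1); total 1.
Path Plant→Bus2→City (+1); total 2.
Path Plant→Sub4→City (+1); total 3.
Path Plant→Bus4→Sub3→City (+1); total 4.
No residual Plant→City path; max flow = 4.
Certifying cut of size 4: {Plant→Bus2, Plant→Bus4, Plant→Sub1, Plant→Sub4}.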